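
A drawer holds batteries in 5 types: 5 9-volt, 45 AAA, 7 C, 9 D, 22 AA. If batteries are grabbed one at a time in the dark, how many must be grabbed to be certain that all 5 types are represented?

84

The hardest type to obtain is 9-volt: we could draw every other battery first — 88 − 5 = 83 batteries — without a single 9-volt one.
The next draw must be 9-volt, so 83 + 1 = 84.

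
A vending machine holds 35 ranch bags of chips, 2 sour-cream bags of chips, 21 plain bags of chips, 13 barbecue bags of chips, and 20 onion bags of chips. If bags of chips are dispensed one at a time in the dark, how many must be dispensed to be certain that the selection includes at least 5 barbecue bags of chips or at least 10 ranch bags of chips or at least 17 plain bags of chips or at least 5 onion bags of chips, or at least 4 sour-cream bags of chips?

Each of the 5 flavors has its own threshold; avoid all of them simultaneously.
The worst case stops just short of every target: 9 ranch, all 2 sour-cream, 16 plain, 4 barbecue, 4 onion — 9 + 2 + 16 + 4 + 4 = 35 bags of chips.
One more bag of chips must push some flavor to its target, so 35 + 1 = 36.

36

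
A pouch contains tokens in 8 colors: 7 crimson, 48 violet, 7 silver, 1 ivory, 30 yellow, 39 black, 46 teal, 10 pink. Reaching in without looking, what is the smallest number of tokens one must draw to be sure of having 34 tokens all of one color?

155

Treat the 8 colors as pigeonholes.
In the worst case we take at most 33 of each color, but all 7 crimson, all 7 silver, all 1 ivory, all 30 yellow, and all 10 pink (fewer than 33), giving 7 + 33 + 7 + 1 + 30 + 33 + 33 + 10 = 154.
One more token then forces some color to 34, so 154 + 1 = 155.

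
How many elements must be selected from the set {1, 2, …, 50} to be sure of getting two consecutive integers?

26

Partition {1, …, 50} into 25 pairs: {1,2}, {3,4}, …, {49,50}.
Choosing 25 integers — say the 25 even numbers 2, 4, …, 50 — takes one from each pair and avoids the property.
Choosing 26 forces two into the same pair by pigeonhole, and those are consecutive. So 26.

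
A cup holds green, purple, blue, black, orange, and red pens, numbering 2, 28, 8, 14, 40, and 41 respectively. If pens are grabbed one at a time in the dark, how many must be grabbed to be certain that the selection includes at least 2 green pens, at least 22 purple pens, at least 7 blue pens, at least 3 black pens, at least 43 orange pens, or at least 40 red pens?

The worst case stops just short of every target: 1 green, 21 purple, 6 blue, 2 black, all 40 orange, 39 red — 1 + 21 + 6 + 2 + 40 + 39 = 109 pens.
One more pen must push some ink color to its target, so 109 + 1 = 110.

110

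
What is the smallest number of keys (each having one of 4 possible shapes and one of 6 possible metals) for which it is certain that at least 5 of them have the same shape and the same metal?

There are 4 × 6 = 24 (shape, metal) combinations acting as pigeonholes.
With 24 × 4 = 96 keys we could place exactly 4 in each, with no (shape, metal) pair reaching 5.
One more forces some (shape, metal) pair to hold 5, so 96 + 1 = 97.

97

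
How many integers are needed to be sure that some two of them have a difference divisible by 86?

Two integers differ by a multiple of 86 exactly when they share a remainder mod 86.
There are 86 residue classes mod 86, so 86 integers can all lie in distinct classes.
One more integer must repeat a residue, giving a difference divisible by 86. So n = 86 + 1 = 87.

87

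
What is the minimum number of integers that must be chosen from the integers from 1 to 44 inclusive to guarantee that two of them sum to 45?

23

Partition {1, …, 44} into 22 pairs: {1,44}, {2,43}, …, {22,23}.
Choosing 22 integers — say the integers 1 through 22 — takes one from each pair and avoids the property.
Choosing 23 forces two into the same pair by pigeonhole, and those sum to 45. So 23.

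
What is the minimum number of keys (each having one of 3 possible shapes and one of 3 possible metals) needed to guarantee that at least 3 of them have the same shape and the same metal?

19

There are 3 × 3 = 9 (shape, metal) combinations acting as pigeonholes.
With 9 × 2 = 18 keys we could place exactly 2 in each, with no (shape, metal) pair reaching 3.
One more forces some (shape, metal) pair to hold 3, so 18 + 1 = 19.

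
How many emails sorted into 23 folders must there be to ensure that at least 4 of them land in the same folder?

There are 23 folders acting as pigeonholes.
With 23 × 3 = 69 emails we could place exactly 3 in each, with no class reaching 4.
One more forces some class to hold 4, so 69 + 1 = 70.

70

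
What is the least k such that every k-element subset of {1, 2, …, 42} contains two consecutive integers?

Partition {1, …, 42} into 21 pairs: {1,2}, {3,4}, …, {41,42}.
Choosing 21 integers — say the 21 even numbers 2, 4, …, 42 — takes one from each pair and avoids the property.
Choosing 22 forces two into the same pair by pigeonhole, and those are consecutive. So 22.

22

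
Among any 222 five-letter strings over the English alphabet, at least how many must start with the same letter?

If each of the 26 possible first letters held at most 8, the total would be at most 26 × 8 = 208 < 222, a contradiction.
So at least one holds ⌈222/26⌉ = 9.

9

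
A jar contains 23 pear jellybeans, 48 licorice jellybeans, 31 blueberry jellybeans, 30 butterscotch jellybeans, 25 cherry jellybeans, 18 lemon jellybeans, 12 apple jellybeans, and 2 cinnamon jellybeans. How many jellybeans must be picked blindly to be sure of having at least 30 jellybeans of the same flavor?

168

Treat the 8 flavors as pigeonholes.
In the worst case we take at most 29 of each flavor, but all 23 pear, all 25 cherry, all 18 lemon, all 12 apple, and all 2 cinnamon (fewer than 29), giving 23 + 29 + 29 + 29 + 25 + 18 + 12 + 2 = 167.
One more jellybean then forces some flavor to 30, so 167 + 1 = 168.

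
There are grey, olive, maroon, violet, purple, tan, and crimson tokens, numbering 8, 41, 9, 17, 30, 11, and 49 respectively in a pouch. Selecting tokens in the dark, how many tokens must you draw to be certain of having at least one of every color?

158

The hardest color to obtain is grey: we could draw every other token first — 165 − 8 = 157 tokens — without a single grey one.
The next draw must be grey, so 157 + 1 = 158.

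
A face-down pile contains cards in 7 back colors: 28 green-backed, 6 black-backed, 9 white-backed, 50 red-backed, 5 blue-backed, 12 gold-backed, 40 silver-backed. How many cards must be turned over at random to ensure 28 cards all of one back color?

In the worst case we take at most 27 of each back color, but all 6 black-backed, all 9 white-backed, all 5 blue-backed, and all 12 gold-backed (fewer than 27), giving 27 + 6 + 9 + 27 + 5 + 12 + 27 = 113.
One more card then forces some back color to 28, so 113 + 1 = 114.

114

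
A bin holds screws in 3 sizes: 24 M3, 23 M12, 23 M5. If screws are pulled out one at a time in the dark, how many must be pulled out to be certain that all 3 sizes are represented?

The hardest size to obtain is M12: we could draw every other screw first — 70 − 23 = 47 screws — without a single M12 one.
The next draw must be M12, so 47 + 1 = 48.

48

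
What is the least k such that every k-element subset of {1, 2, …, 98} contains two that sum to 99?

Partition {1, …, 98} into 49 pairs: {1,98}, {2,97}, …, {49,50}.
Choosing 49 integers — say the integers 1 through 49 — takes one from each pair and avoids the property.
Choosing 50 forces two into the same pair by pigeonhole, and those sum to 99. So 50.

50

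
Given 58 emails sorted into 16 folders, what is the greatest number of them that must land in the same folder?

4

The 58 emails fall into 16 folders.
If each of the 16 folders held at most 3, the total would be at most 16 × 3 = 48 < 58, a contradiction.
So at least one holds ⌈58/16⌉ = 4.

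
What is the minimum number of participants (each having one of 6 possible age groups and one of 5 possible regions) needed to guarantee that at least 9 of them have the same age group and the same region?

241

There are 6 × 5 = 30 (age group, region) combinations acting as pigeonholes.
With 30 × 8 = 240 participants we could place exactly 8 in each, with no (age group, region) pair reaching 9.
One more forces some (age group, region) pair to hold 9, so 240 + 1 = 241.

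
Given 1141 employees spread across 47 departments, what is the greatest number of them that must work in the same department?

The 1141 employees fall into 47 departments.
If each of the 47 departments held at most 24, the total would be at most 47 × 24 = 1128 < 1141, a contradiction.
So at least one holds ⌈1141/47⌉ = 25.

25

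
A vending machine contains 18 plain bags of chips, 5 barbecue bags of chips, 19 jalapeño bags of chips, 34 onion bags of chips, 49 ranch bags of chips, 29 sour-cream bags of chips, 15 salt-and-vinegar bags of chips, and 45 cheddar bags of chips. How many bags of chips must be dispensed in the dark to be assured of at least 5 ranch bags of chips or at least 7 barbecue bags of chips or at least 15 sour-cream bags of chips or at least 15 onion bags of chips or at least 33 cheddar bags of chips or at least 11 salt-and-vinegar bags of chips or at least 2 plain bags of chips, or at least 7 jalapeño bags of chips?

The worst case stops just short of every target: 1 plain, all 5 barbecue, 6 jalapeño, 14 onion, 4 ranch, 14 sour-cream, 10 salt-and-vinegar, 32 cheddar — 1 + 5 + 6 + 14 + 4 + 14 + 10 + 32 = 86 bags of chips.
One more bag of chips must push some flavor to its target, so 86 + 1 = 87.

87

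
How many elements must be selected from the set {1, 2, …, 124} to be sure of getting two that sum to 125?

63

Partition {1, …, 124} into 62 pairs: {1,124}, {2,123}, …, {62,63}.
Choosing 62 integers — say the integers 1 through 62 — takes one from each pair and avoids the property.
Choosing 63 forces two into the same pair by pigeonhole, and those sum to 125. So 63.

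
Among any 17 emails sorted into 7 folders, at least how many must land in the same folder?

The 17 emails fall into 7 folders.
If each of the 7 folders held at most 2, the total would be at most 7 × 2 = 14 < 17, a contradiction.
So at least one holds ⌈17/7⌉ = 3.

3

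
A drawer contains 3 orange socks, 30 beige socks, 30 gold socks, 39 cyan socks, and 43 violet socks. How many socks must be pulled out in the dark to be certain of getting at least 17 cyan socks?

The worst case draws every non-cyan sock first: 3 + 30 + 30 + 43 = 106.
The next 17 draws are then forced to be cyan, giving 106 + 17 = 123.

123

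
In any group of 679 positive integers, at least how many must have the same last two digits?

If each of the 100 possible two-digit endings held at most 6, the total would be at most 100 × 6 = 600 < 679, a contradiction.
So at least one holds ⌈679/100⌉ = 7.

7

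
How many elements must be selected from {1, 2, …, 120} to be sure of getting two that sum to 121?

Partition {1, …, 120} into 60 pairs: {1,120}, {2,119}, …, {60,61}.
Choosing 60 integers — say the integers 1 through 60 — takes one from each pair and avoids the property.
Choosing 61 forces two into the same pair by pigeonhole, and those sum to 121. So 61.

61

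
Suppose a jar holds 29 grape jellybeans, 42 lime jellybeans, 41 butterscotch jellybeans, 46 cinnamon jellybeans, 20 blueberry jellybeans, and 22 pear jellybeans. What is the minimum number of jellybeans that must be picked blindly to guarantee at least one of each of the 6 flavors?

The hardest flavor to obtain is blueberry: we could draw every other jellybean first — 200 − 20 = 180 jellybeans — without a single blueberry one.
The next draw must be blueberry, so 180 + 1 = 181.

181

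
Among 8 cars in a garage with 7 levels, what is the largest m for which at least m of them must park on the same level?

The 8 cars fall into 7 levels.
If each of the 7 levels held at most 1, the total would be at most 7 × 1 = 7 < 8, a contradiction.
So at least one holds ⌈8/7⌉ = 2.

2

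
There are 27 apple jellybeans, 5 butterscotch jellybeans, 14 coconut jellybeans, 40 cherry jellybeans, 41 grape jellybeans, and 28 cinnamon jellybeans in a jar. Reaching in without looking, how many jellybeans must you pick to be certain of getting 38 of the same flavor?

In the worst case we take at most 37 of each flavor, but all 27 apple, all 5 butterscotch, all 14 coconut, and all 28 cinnamon (fewer than 37), giving 27 + 5 + 14 + 37 + 37 + 28 = 148.
One more jellybean then forces some flavor to 38, so 148 + 1 = 149.

149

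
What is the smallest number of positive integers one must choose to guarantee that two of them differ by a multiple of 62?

63

Use the pigeonhole principle on residue classes: two integers differ by a multiple of 62 exactly when they share a remainder mod 62.
There are 62 residue classes mod 62, so 62 integers can all lie in distinct classes.
One more integer must repeat a residue, giving a difference divisible by 62. So n = 62 + 1 = 63.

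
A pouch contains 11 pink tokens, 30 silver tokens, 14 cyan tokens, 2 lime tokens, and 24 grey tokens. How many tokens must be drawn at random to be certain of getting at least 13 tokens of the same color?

50

In the worst case we take at most 12 of each color, but all 11 pink and all 2 lime (fewer than 12), giving 11 + 12 + 12 + 2 + 12 = 49.
One more token then forces some color to 13, so 49 + 1 = 50.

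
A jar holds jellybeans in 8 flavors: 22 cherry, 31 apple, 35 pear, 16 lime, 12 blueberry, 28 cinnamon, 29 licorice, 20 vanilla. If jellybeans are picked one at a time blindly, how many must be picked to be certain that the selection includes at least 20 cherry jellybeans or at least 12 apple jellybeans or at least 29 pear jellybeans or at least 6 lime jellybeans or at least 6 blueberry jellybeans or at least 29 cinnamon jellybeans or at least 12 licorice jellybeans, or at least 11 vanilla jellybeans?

118

Each of the 8 flavors has its own threshold; avoid all of them simultaneously.
The worst case stops just short of every target: 19 cherry, 11 apple, 28 pear, 5 lime, 5 blueberry, 28 cinnamon, 11 licorice, 10 vanilla — 19 + 11 + 28 + 5 + 5 + 28 + 11 + 10 = 117 jellybeans.
One more jellybean must push some flavor to its target, so 117 + 1 = 118.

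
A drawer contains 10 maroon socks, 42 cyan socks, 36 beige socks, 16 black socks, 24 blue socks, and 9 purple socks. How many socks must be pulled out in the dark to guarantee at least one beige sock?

The worst case draws every non-beige sock first: 10 + 42 + 16 + 24 + 9 = 101.
The next draw is then forced to be beige, giving 101 + 1 = 102.

102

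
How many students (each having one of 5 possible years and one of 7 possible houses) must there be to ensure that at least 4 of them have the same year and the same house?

There are 5 × 7 = 35 (year, house) combinations acting as pigeonholes.
With 35 × 3 = 105 students we could place exactly 3 in each, with no (year, house) pair reaching 4.
One more forces some (year, house) pair to hold 4, so 105 + 1 = 106.

106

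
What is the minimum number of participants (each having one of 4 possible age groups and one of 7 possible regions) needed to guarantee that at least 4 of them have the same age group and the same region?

85

There are 4 × 7 = 28 (age group, region) combinations acting as pigeonholes.
With 28 × 3 = 84 participants we could place exactly 3 in each, with no (age group, region) pair reaching 4.
One more forces some (age group, region) pair to hold 4, so 84 + 1 = 85.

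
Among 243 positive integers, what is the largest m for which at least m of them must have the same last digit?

25

There are 10 possible last digits, which serve as the pigeonholes.
If each of the 10 possible last digits held at most 24, the total would be at most 10 × 24 = 240 < 243, a contradiction.
So at least one holds ⌈243/10⌉ = 25.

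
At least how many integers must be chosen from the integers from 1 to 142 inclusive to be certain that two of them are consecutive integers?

Partition {1, …, 142} into 71 pairs: {1,2}, {3,4}, …, {141,142}.
Choosing 71 integers — say the 71 even numbers 2, 4, …, 142 — takes one from each pair and avoids the property.
Choosing 72 forces two into the same pair by pigeonhole, and those are consecutive. So 72.

72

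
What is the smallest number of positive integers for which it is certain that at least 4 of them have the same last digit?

There are 10 possible last digits acting as pigeonholes.
With 10 × 3 = 30 positive integers we could place exactly 3 in each, with no class reaching 4.
One more forces some class to hold 4, so 30 + 1 = 31.

31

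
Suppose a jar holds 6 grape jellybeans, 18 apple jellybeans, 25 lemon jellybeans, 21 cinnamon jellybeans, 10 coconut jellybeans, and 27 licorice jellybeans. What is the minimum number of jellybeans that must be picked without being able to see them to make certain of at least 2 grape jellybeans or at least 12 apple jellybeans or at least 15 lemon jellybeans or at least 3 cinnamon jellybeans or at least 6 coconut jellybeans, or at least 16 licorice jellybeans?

49

Each of the 6 flavors has its own threshold; avoid all of them simultaneously.
The worst case stops just short of every target: 1 grape, 11 apple, 14 lemon, 2 cinnamon, 5 coconut, 15 licorice — 1 + 11 + 14 + 2 + 5 + 15 = 48 jellybeans.
One more jellybean must push some flavor to its target, so 48 + 1 = 49.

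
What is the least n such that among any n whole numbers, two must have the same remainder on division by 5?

6

Two integers differ by a multiple of 5 exactly when they share a remainder mod 5.
There are 5 residue classes mod 5, so 5 integers can all lie in distinct classes.
One more integer must repeat a residue, giving a difference divisible by 5. So n = 5 + 1 = 6.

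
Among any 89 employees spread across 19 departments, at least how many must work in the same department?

5

The 89 employees fall into 19 departments.
If each of the 19 departments held at most 4, the total would be at most 19 × 4 = 76 < 89, a contradiction.
So at least one holds ⌈89/19⌉ = 5.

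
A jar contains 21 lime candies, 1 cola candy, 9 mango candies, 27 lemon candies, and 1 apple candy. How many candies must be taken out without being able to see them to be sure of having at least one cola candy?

To avoid cola candies as long as possible, exhaust the other 4 flavors first.
The worst case draws every non-cola candy first: 21 + 9 + 27 + 1 = 58.
The next draw is then forced to be cola, giving 58 + 1 = 59.

59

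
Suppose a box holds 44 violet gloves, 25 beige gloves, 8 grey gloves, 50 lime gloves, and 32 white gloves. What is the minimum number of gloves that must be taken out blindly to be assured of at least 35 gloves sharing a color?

134

In the worst case we take at most 34 of each color, but all 25 beige, all 8 grey, and all 32 white (fewer than 34), giving 34 + 25 + 8 + 34 + 32 = 133.
One more glove then forces some color to 35, so 133 + 1 = 134.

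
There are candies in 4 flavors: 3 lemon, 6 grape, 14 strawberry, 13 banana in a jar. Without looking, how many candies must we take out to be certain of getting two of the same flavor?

Treat the 4 flavors as pigeonholes.
The worst case takes 1 candy of each flavor without reaching 2 of any: 4 × 1 = 4.
The next candy must bring some flavor to 2, so 4 + 1 = 5.

5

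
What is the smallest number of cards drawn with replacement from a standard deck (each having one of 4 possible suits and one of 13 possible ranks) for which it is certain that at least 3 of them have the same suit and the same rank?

105

There are 4 × 13 = 52 (suit, rank) combinations acting as pigeonholes.
With 52 × 2 = 104 cards drawn with replacement from a standard deck we could place exactly 2 in each, with no (suit, rank) pair reaching 3.
One more forces some (suit, rank) pair to hold 3, so 104 + 1 = 105.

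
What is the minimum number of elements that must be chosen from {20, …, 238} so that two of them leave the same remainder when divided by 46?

47

Group the integers by remainder mod 46; there are 46 residue classes, each nonempty in this range.
Choosing one from each class (46 integers) avoids any shared remainder.
One more choice must repeat a class, so two differ by a multiple of 46. Hence 46 + 1 = 47.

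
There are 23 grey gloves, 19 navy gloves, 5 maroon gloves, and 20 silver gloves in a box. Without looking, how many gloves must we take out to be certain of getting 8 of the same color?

27

In the worst case we take at most 7 of each color, but all 5 maroon (fewer than 7), giving 7 + 7 + 5 + 7 = 26.
One more glove then forces some color to 8, so 26 + 1 = 27.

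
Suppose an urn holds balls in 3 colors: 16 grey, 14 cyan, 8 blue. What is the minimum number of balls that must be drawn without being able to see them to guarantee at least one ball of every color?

The hardest color to obtain is blue: we could draw every other ball first — 38 − 8 = 30 balls — without a single blue one.
The next draw must be blue, so 30 + 1 = 31.

31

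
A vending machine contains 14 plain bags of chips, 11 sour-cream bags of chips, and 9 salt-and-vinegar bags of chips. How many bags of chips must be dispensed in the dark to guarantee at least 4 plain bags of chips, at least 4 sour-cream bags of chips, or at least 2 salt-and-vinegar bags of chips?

8

The worst case stops just short of every target: 3 plain, 3 sour-cream, 1 salt-and-vinegar — 3 + 3 + 1 = 7 bags of chips.
One more bag of chips must push some flavor to its target, so 7 + 1 = 8.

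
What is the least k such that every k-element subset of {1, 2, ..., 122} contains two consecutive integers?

Partition {1, …, 122} into 61 pairs: {1,2}, {3,4}, …, {121,122}.
Choosing 61 integers — say the 61 even numbers 2, 4, …, 122 — takes one from each pair and avoids the property.
Choosing 62 forces two into the same pair by pigeonhole, and those are consecutive. So 62.

62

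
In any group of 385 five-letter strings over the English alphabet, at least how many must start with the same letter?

The 385 five-letter strings over the English alphabet fall into 26 possible first letters.
If each of the 26 possible first letters held at most 14, the total would be at most 26 × 14 = 364 < 385, a contradiction.
So at least one holds ⌈385/26⌉ = 15.

15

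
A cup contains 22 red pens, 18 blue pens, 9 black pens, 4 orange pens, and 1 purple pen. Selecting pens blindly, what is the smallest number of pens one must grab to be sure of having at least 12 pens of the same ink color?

In the worst case we take at most 11 of each ink color, but all 9 black, all 4 orange, and all 1 purple (fewer than 11), giving 11 + 11 + 9 + 4 + 1 = 36.
One more pen then forces some ink color to 12, so 36 + 1 = 37.

37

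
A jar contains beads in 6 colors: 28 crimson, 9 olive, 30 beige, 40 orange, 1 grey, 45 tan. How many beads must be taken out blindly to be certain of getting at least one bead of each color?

The hardest color to obtain is grey: we could draw every other bead first — 153 − 1 = 152 beads — without a single grey one.
The next draw must be grey, so 152 + 1 = 153.

153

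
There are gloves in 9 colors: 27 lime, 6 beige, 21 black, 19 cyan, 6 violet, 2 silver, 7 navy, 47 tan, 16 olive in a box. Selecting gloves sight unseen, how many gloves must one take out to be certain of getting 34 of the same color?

In the worst case we take at most 33 of each color, but all 27 lime, all 6 beige, all 21 black, all 19 cyan, all 6 violet, all 2 silver, all 7 navy, and all 16 olive (fewer than 33), giving 27 + 6 + 21 + 19 + 6 + 2 + 7 + 33 + 16 = 137.
One more glove then forces some color to 34, so 137 + 1 = 138.

138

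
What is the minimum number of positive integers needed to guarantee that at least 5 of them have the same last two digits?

401

There are 100 possible two-digit endings acting as pigeonholes.
With 100 × 4 = 400 positive integers we could place exactly 4 in each, with no class reaching 5.
One more forces some class to hold 5, so 400 + 1 = 401.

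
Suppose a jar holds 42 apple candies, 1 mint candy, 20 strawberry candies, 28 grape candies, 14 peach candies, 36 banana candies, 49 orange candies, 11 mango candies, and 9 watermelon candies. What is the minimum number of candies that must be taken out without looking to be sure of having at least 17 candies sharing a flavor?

116

In the worst case we take at most 16 of each flavor, but all 1 mint, all 14 peach, all 11 mango, and all 9 watermelon (fewer than 16), giving 16 + 1 + 16 + 16 + 14 + 16 + 16 + 11 + 9 = 115.
One more candy then forces some flavor to 17, so 115 + 1 = 116.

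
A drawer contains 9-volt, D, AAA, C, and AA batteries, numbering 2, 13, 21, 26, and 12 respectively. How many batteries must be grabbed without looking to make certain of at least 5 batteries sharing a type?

In the worst case we take at most 4 of each type, but all 2 9-volt (fewer than 4), giving 2 + 4 + 4 + 4 + 4 = 18.
One more battery then forces some type to 5, so 18 + 1 = 19.

19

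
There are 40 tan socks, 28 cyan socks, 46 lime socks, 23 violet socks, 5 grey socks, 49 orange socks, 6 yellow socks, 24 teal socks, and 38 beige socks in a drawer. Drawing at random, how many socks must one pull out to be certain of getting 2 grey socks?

To avoid grey socks as long as possible, exhaust the other 8 colors first.
The worst case draws every non-grey sock first: 40 + 28 + 46 + 23 + 49 + 6 + 24 + 38 = 254.
The next 2 draws are then forced to be grey, giving 254 + 2 = 256.

256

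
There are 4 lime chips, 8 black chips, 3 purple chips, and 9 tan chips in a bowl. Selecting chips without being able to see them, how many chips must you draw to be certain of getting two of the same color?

The worst case takes 1 chip of each color without reaching 2 of any: 4 × 1 = 4.
The next chip must bring some color to 2, so 4 + 1 = 5.

5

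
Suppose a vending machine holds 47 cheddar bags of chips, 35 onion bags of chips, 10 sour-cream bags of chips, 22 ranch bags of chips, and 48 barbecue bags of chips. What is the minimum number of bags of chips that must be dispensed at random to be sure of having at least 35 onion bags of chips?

The worst case draws every non-onion bag of chips first: 47 + 10 + 22 + 48 = 127.
The next 35 draws are then forced to be onion, giving 127 + 35 = 162.

162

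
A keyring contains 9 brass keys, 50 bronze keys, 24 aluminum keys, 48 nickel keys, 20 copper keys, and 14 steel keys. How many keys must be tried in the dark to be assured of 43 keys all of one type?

In the worst case we take at most 42 of each type, but all 9 brass, all 24 aluminum, all 20 copper, and all 14 steel (fewer than 42), giving 9 + 42 + 24 + 42 + 20 + 14 = 151.
One more key then forces some type to 43, so 151 + 1 = 152.

152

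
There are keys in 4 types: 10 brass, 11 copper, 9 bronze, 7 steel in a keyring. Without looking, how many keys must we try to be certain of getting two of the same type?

The worst case takes 1 key of each type without reaching 2 of any: 4 × 1 = 4.
The next key must bring some type to 2, so 4 + 1 = 5.

5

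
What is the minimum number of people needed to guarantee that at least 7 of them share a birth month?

There are 12 months of the year acting as pigeonholes.
With 12 × 6 = 72 people we could place exactly 6 in each, with no class reaching 7.
One more forces some class to hold 7, so 72 + 1 = 73.

73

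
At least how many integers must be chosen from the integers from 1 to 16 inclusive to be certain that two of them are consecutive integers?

9

Partition {1, …, 16} into 8 pairs: {1,2}, {3,4}, …, {15,16}.
Choosing 8 integers — say the 8 even numbers 2, 4, …, 16 — takes one from each pair and avoids the property.
Choosing 9 forces two into the same pair by pigeonhole, and those are consecutive. So 9.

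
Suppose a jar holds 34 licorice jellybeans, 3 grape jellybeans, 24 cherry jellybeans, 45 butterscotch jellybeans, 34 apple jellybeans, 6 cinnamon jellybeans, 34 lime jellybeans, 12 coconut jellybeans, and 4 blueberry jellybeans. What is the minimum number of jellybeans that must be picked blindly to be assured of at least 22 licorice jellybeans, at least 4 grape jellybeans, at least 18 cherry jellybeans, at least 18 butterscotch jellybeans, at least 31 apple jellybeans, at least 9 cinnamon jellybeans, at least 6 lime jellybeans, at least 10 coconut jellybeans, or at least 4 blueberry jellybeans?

The worst case stops just short of every target: 21 licorice, 3 grape, 17 cherry, 17 butterscotch, 30 apple, all 6 cinnamon, 5 lime, 9 coconut, 3 blueberry — 21 + 3 + 17 + 17 + 30 + 6 + 5 + 9 + 3 = 111 jellybeans.
One more jellybean must push some flavor to its target, so 111 + 1 = 112.

112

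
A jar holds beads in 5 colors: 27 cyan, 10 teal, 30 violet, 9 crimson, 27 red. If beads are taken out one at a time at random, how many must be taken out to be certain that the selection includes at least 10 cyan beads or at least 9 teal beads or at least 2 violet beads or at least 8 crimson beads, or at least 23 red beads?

The worst case stops just short of every target: 9 cyan, 8 teal, 1 violet, 7 crimson, 22 red — 9 + 8 + 1 + 7 + 22 = 47 beads.
One more bead must push some color to its target, so 47 + 1 = 48.

48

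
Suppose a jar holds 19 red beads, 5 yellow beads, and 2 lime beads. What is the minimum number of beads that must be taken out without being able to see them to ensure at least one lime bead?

The worst case draws every non-lime bead first: 19 + 5 = 24.
The next draw is then forced to be lime, giving 24 + 1 = 25.

25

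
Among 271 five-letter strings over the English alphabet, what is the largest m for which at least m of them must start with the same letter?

If each of the 26 possible first letters held at most 10, the total would be at most 26 × 10 = 260 < 271, a contradiction.
So at least one holds ⌈271/26⌉ = 11.

11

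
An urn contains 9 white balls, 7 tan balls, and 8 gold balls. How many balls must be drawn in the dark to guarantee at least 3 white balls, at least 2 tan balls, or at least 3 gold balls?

The worst case stops just short of every target: 2 white, 1 tan, 2 gold — 2 + 1 + 2 = 5 balls.
One more ball must push some color to its target, so 5 + 1 = 6.

6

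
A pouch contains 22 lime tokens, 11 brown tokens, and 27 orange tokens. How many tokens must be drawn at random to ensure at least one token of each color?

50

The hardest color to obtain is brown: we could draw every other token first — 60 − 11 = 49 tokens — without a single brown one.
The next draw must be brown, so 49 + 1 = 50.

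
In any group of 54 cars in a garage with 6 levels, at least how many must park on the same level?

The 54 cars fall into 6 levels.
If each of the 6 levels held at most 8, the total would be at most 6 × 8 = 48 < 54, a contradiction.
So at least one holds ⌈54/6⌉ = 9.

9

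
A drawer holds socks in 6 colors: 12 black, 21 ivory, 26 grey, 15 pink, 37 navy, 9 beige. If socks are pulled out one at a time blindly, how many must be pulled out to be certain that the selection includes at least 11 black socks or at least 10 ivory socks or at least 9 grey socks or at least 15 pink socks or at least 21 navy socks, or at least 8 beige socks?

69

The worst case stops just short of every target: 10 black, 9 ivory, 8 grey, 14 pink, 20 navy, 7 beige — 10 + 9 + 8 + 14 + 20 + 7 = 68 socks.
One more sock must push some color to its target, so 68 + 1 = 69.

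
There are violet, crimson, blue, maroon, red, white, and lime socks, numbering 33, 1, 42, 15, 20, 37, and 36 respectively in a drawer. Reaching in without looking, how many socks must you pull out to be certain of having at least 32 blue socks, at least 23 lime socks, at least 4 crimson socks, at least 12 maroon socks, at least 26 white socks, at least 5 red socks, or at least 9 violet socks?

103

The worst case stops just short of every target: 8 violet, all 1 crimson, 31 blue, 11 maroon, 4 red, 25 white, 22 lime — 8 + 1 + 31 + 11 + 4 + 25 + 22 = 102 socks.
One more sock must push some color to its target, so 102 + 1 = 103.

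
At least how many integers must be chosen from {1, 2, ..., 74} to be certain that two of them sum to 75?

38

Partition {1, …, 74} into 37 pairs: {1,74}, {2,73}, …, {37,38}.
Choosing 37 integers — say the integers 1 through 37 — takes one from each pair and avoids the property.
Choosing 38 forces two into the same pair by pigeonhole, and those sum to 75. So 38.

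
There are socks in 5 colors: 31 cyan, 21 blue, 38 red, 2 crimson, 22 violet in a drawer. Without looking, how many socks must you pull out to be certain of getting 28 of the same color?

100

Treat the 5 colors as pigeonholes.
In the worst case we take at most 27 of each color, but all 21 blue, all 2 crimson, and all 22 violet (fewer than 27), giving 27 + 21 + 27 + 2 + 22 = 99.
One more sock then forces some color to 28, so 99 + 1 = 100.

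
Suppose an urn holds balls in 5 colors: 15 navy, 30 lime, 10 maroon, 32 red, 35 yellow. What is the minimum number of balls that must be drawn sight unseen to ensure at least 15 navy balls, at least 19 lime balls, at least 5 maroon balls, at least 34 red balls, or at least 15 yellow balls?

83

The worst case stops just short of every target: 14 navy, 18 lime, 4 maroon, all 32 red, 14 yellow — 14 + 18 + 4 + 32 + 14 = 82 balls.
One more ball must push some color to its target, so 82 + 1 = 83.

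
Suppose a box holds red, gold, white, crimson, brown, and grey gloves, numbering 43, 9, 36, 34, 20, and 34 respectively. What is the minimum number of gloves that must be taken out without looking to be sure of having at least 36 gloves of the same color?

168

In the worst case we take at most 35 of each color, but all 9 gold, all 34 crimson, all 20 brown, and all 34 grey (fewer than 35), giving 35 + 9 + 35 + 34 + 20 + 34 = 167.
One more glove then forces some color to 36, so 167 + 1 = 168.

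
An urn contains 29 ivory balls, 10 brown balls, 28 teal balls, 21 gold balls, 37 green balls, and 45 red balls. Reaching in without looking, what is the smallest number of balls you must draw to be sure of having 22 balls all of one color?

In the worst case we take at most 21 of each color, but all 10 brown (fewer than 21), giving 21 + 10 + 21 + 21 + 21 + 21 = 115.
One more ball then forces some color to 22, so 115 + 1 = 116.

116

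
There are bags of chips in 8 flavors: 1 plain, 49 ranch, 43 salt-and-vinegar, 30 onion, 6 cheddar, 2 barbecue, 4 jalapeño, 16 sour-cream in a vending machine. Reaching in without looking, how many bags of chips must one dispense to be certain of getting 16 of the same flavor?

Treat the 8 flavors as pigeonholes.
In the worst case we take at most 15 of each flavor, but all 1 plain, all 6 cheddar, all 2 barbecue, and all 4 jalapeño (fewer than 15), giving 1 + 15 + 15 + 15 + 6 + 2 + 4 + 15 = 73.
One more bag of chips then forces some flavor to 16, so 73 + 1 = 74.

74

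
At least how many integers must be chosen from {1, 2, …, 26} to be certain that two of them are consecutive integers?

Partition {1, …, 26} into 13 pairs: {1,2}, {3,4}, …, {25,26}.
Choosing 13 integers — say the 13 even numbers 2, 4, …, 26 — takes one from each pair and avoids the property.
Choosing 14 forces two into the same pair by pigeonhole, and those are consecutive. So 14.

14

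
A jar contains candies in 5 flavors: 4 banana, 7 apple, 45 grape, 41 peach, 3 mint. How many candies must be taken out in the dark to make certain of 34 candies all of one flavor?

In the worst case we take at most 33 of each flavor, but all 4 banana, all 7 apple, and all 3 mint (fewer than 33), giving 4 + 7 + 33 + 33 + 3 = 80.
One more candy then forces some flavor to 34, so 80 + 1 = 81.

81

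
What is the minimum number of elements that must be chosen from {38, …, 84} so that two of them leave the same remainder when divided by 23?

24

Use the pigeonhole principle on residue classes: group the integers by remainder mod 23; there are 23 residue classes, each nonempty in this range.
Choosing one from each class (23 integers) avoids any shared remainder.
One more choice must repeat a class, so two differ by a multiple of 23. Hence 23 + 1 = 24.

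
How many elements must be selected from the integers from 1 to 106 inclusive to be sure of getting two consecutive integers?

54

Partition {1, …, 106} into 53 pairs: {1,2}, {3,4}, …, {105,106}.
Choosing 53 integers — say the 53 even numbers 2, 4, …, 106 — takes one from each pair and avoids the property.
Choosing 54 forces two into the same pair by pigeonhole, and those are consecutive. So 54.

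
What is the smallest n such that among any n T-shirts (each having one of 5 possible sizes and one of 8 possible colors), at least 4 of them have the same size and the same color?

There are 5 × 8 = 40 (size, color) combinations acting as pigeonholes.
With 40 × 3 = 120 T-shirts we could place exactly 3 in each, with no (size, color) pair reaching 4.
One more forces some (size, color) pair to hold 4, so 120 + 1 = 121.

121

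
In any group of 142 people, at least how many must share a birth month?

12

There are 12 months of the year, which serve as the pigeonholes.
If each of the 12 months of the year held at most 11, the total would be at most 12 × 11 = 132 < 142, a contradiction.
So at least one holds ⌈142/12⌉ = 12.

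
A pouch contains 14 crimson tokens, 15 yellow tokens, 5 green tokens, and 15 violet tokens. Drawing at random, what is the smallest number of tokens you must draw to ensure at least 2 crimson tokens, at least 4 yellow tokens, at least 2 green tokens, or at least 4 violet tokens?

9

Each of the 4 colors has its own threshold; avoid all of them simultaneously.
The worst case stops just short of every target: 1 crimson, 3 yellow, 1 green, 3 violet — 1 + 3 + 1 + 3 = 8 tokens.
One more token must push some color to its target, so 8 + 1 = 9.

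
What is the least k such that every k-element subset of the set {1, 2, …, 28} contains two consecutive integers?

15

Partition {1, …, 28} into 14 pairs: {1,2}, {3,4}, …, {27,28}.
Choosing 14 integers — say the 14 even numbers 2, 4, …, 28 — takes one from each pair and avoids the property.
Choosing 15 forces two into the same pair by pigeonhole, and those are consecutive. So 15.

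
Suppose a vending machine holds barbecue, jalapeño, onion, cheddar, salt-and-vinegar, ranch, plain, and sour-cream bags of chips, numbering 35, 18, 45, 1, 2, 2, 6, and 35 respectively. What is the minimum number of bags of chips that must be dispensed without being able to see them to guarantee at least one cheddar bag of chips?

The worst case draws every non-cheddar bag of chips first: 35 + 18 + 45 + 2 + 2 + 6 + 35 = 143.
The next draw is then forced to be cheddar, giving 143 + 1 = 144.

144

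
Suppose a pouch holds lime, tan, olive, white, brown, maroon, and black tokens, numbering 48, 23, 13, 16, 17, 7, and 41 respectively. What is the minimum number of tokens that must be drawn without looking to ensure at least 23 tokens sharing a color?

120

In the worst case we take at most 22 of each color, but all 13 olive, all 16 white, all 17 brown, and all 7 maroon (fewer than 22), giving 22 + 22 + 13 + 16 + 17 + 7 + 22 = 119.
One more token then forces some color to 23, so 119 + 1 = 120.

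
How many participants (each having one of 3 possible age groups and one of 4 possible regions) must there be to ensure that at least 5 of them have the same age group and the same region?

There are 3 × 4 = 12 (age group, region) combinations acting as pigeonholes.
With 12 × 4 = 48 participants we could place exactly 4 in each, with no (age group, region) pair reaching 5.
One more forces some (age group, region) pair to hold 5, so 48 + 1 = 49.

49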